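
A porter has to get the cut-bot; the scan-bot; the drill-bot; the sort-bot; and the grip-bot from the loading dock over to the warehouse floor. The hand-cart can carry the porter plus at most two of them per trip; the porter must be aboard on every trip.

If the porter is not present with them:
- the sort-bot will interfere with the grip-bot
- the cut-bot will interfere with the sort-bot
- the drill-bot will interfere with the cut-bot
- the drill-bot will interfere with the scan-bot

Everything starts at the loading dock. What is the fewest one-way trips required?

7

Counting alone: the porter can take at most 2 across per trip to the warehouse floor, so moving all 5 needs at least 3 loaded trips out, with a return between consecutive ones — at least 5 crossings.
The safety rule pushes this higher. Following every safe sequence of crossings, the most of the 5 that can be at the warehouse floor as the hand-cart arrives there on crossing 5 is 4 — never all 5.
So no plan with fewer than 7 crossings exists, and this one achieves 7:
1. Porter goes to the warehouse floor with the drill-bot and the sort-bot.  [the loading dock: the cut-bot, the grip-bot, the scan-bot | the warehouse floor: the drill-bot, the sort-bot]
2. Porter goes back to the loading dock alone.  [the loading dock: the cut-bot, the grip-bot, the scan-bot | the warehouse floor: the drill-bot, the sort-bot]
3. Porter goes to the warehouse floor with the cut-bot.  [the loading dock: the grip-bot, the scan-bot | the warehouse floor: the cut-bot, the drill-bot, the sort-bot]
4. Porter goes back to the loading dock with the drill-bot and the sort-bot.  [the loading dock: the drill-bot, the grip-bot, the scan-bot, the sort-bot | the warehouse floor: the cut-bot]
5. Porter goes to the warehouse floor with the grip-bot and the scan-bot.  [the loading dock: the drill-bot, the sort-bot | the warehouse floor: the cut-bot, the grip-bot, the scan-bot]
6. Porter goes back to the loading dock alone.  [the loading dock: the drill-bot, the sort-bot | the warehouse floor: the cut-bot, the grip-bot, the scan-bot]
7. Porter goes to the warehouse floor with the drill-bot and the sort-bot.  [the loading dock: — | the warehouse floor: the cut-bot, the drill-bot, the grip-bot, the scan-bot, the sort-bot]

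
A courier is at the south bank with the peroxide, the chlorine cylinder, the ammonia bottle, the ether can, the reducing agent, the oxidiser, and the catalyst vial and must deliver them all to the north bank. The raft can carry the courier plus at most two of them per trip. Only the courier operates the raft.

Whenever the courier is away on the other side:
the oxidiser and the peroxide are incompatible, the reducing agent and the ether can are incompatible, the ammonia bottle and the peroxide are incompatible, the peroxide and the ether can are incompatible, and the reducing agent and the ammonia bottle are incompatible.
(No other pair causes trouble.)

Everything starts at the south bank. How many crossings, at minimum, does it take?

9

Counting alone: the courier can take at most 2 across per trip to the north bank, so moving all 7 needs at least 4 loaded trips out, with a return between consecutive ones — at least 7 crossings.
The safety rule pushes this higher. Following every safe sequence of crossings, the most of the 7 that can be at the north bank as the raft arrives there on crossing 7 is 6 — never all 7.
So no plan with fewer than 9 crossings exists, and this one achieves 9:
1. Courier goes to the north bank with the peroxide and the reducing agent.
2. Courier goes back to the south bank alone.
3. Courier goes to the north bank with the chlorine cylinder.
4. Courier goes back to the south bank alone.
5. Courier goes to the north bank with the ammonia bottle and the ether can.
6. Courier goes back to the south bank with the peroxide and the reducing agent.
7. Courier goes to the north bank with the catalyst vial and the oxidiser.
8. Courier goes back to the south bank alone.
9. Courier goes to the north bank with the peroxide and the reducing agent.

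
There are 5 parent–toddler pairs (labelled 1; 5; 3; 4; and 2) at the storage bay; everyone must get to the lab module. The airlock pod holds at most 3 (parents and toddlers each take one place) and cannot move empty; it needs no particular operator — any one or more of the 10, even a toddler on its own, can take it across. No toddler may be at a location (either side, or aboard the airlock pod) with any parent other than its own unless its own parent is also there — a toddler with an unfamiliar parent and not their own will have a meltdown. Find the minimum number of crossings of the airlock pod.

11

Counting alone: each trip to the lab module takes at most 3 across and each return brings at least 1 back, so after t trips out (and t−1 returns) at most 3t − (t−1) of the 10 are across; that first reaches 10 at t = 5, so at least 9 crossings are needed.
The safety rule pushes this higher. Following every safe sequence of crossings, the most of the 10 that can be at the lab module as the airlock pod arrives there on crossing 9 is 9 — never all 10.
So no plan with fewer than 11 crossings exists, and this one achieves 11:
1. parent 1 and toddler 1 cross → the lab module.
2. parent 1 crosses ← the storage bay.
3. toddler 3, toddler 4, and toddler 5 cross → the lab module.
4. toddler 1 crosses ← the storage bay.
5. parent 3, parent 4, and parent 5 cross → the lab module.
6. parent 5 and toddler 5 cross ← the storage bay.
7. parent 1, parent 2, and parent 5 cross → the lab module.
8. toddler 3 crosses ← the storage bay.
9. toddler 1 and toddler 5 cross → the lab module.
10. toddler 1 crosses ← the storage bay.
11. toddler 1, toddler 2, and toddler 3 cross → the lab module.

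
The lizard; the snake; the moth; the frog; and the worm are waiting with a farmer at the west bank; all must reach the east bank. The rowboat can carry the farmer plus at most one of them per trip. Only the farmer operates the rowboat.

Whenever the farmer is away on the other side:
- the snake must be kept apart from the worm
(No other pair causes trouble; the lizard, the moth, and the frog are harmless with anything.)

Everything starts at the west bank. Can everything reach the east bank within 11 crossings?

Yes

Yes — this plan uses 9 crossings (≤ 11):
1. Farmer goes to the east bank with the snake.  [the west bank: the frog, the lizard, the moth, the worm | the east bank: the snake]
2. Farmer goes back to the west bank alone.  [the west bank: the frog, the lizard, the moth, the worm | the east bank: the snake]
3. Farmer goes to the east bank with the lizard.  [the west bank: the frog, the moth, the worm | the east bank: the lizard, the snake]
4. Farmer goes back to the west bank alone.  [the west bank: the frog, the moth, the worm | the east bank: the lizard, the snake]
5. Farmer goes to the east bank with the moth.  [the west bank: the frog, the worm | the east bank: the lizard, the moth, the snake]
6. Farmer goes back to the west bank alone.  [the west bank: the frog, the worm | the east bank: the lizard, the moth, the snake]
7. Farmer goes to the east bank with the frog.  [the west bank: the worm | the east bank: the frog, the lizard, the moth, the snake]
8. Farmer goes back to the west bank alone.  [the west bank: the worm | the east bank: the frog, the lizard, the moth, the snake]
9. Farmer goes to the east bank with the worm.  [the west bank: — | the east bank: the frog, the lizard, the moth, the snake, the worm]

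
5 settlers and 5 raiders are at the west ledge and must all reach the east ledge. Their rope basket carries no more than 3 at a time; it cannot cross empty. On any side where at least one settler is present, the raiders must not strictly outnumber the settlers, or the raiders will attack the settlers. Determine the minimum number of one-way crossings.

Counting alone: each trip to the east ledge takes at most 3 across and each return brings at least 1 back, so after t trips out (and t−1 returns) at most 3t − (t−1) of the 10 are across; that first reaches 10 at t = 5, so at least 9 crossings are needed.
The safety rule pushes this higher. Following every safe sequence of crossings, the most of the 10 that can be at the east ledge as the rope basket arrives there on crossing 9 is 9 — never all 10.
So no plan with fewer than 11 crossings exists, and this one achieves 11:
1. 2 raiders → the east ledge.  (the west ledge: 5S 3R; the east ledge: 0S 2R)
2. 1 raider ← the west ledge.  (the west ledge: 5S 4R; the east ledge: 0S 1R)
3. 3 raiders → the east ledge.  (the west ledge: 5S 1R; the east ledge: 0S 4R)
4. 1 raider ← the west ledge.  (the west ledge: 5S 2R; the east ledge: 0S 3R)
5. 3 settlers → the east ledge.  (the west ledge: 2S 2R; the east ledge: 3S 3R)
6. 1 settler and 1 raider ← the west ledge.  (the west ledge: 3S 3R; the east ledge: 2S 2R)
7. 3 settlers → the east ledge.  (the west ledge: 0S 3R; the east ledge: 5S 2R)
8. 1 raider ← the west ledge.  (the west ledge: 0S 4R; the east ledge: 5S 1R)
9. 2 raiders → the east ledge.  (the west ledge: 0S 2R; the east ledge: 5S 3R)
10. 1 raider ← the west ledge.  (the west ledge: 0S 3R; the east ledge: 5S 2R)
11. 3 raiders → the east ledge.  (the west ledge: 0S 0R; the east ledge: 5S 5R)

11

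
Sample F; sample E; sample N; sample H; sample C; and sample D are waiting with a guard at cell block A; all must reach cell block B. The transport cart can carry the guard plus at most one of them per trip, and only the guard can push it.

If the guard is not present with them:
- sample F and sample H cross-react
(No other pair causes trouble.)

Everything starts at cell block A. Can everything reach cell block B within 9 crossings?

No

Counting alone: the guard can take at most 1 across per trip to cell block B, so moving all 6 needs at least 6 loaded trips out, with a return between consecutive ones — at least 11 crossings.
Since 9 < 11, 9 crossings cannot be enough. (The shortest complete plan in fact takes 11:)
1. Guard goes to cell block B with sample F.  [cell block A: sample C, sample D, sample E, sample H, sample N | cell block B: sample F]
2. Guard goes back to cell block A alone.  [cell block A: sample C, sample D, sample E, sample H, sample N | cell block B: sample F]
3. Guard goes to cell block B with sample E.  [cell block A: sample C, sample D, sample H, sample N | cell block B: sample E, sample F]
4. Guard goes back to cell block A alone.  [cell block A: sample C, sample D, sample H, sample N | cell block B: sample E, sample F]
5. Guard goes to cell block B with sample N.  [cell block A: sample C, sample D, sample H | cell block B: sample E, sample F, sample N]
6. Guard goes back to cell block A alone.  [cell block A: sample C, sample D, sample H | cell block B: sample E, sample F, sample N]
7. Guard goes to cell block B with sample C.  [cell block A: sample D, sample H | cell block B: sample C, sample E, sample F, sample N]
8. Guard goes back to cell block A alone.  [cell block A: sample D, sample H | cell block B: sample C, sample E, sample F, sample N]
9. Guard goes to cell block B with sample D.  [cell block A: sample H | cell block B: sample C, sample D, sample E, sample F, sample N]
10. Guard goes back to cell block A alone.  [cell block A: sample H | cell block B: sample C, sample D, sample E, sample F, sample N]
11. Guard goes to cell block B with sample H.  [cell block A: — | cell block B: sample C, sample D, sample E, sample F, sample H, sample N]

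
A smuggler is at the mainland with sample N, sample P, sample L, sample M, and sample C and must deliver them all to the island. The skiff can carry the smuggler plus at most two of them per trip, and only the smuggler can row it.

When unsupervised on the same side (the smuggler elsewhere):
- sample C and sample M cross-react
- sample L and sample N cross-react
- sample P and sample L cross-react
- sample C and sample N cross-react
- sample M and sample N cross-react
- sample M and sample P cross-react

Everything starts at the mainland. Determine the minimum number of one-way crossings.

impossible

Whatever the first load, the items left behind include a forbidden pair without the smuggler. No opening move is safe, so no plan exists.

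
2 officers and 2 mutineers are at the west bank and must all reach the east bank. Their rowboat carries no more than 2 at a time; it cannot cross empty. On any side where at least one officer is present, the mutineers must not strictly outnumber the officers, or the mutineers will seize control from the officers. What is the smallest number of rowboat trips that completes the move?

Counting alone: each trip to the east bank takes at most 2 across and each return brings at least 1 back, so after t trips out (and t−1 returns) at most 2t − (t−1) of the 4 are across; that first reaches 4 at t = 3, so at least 5 crossings are needed.
The plan below uses exactly 5 crossings, so it is optimal:
1. 2 mutineers → the east bank.  (the west bank: 2O 0M; the east bank: 0O 2M)
2. 1 mutineer ← the west bank.  (the west bank: 2O 1M; the east bank: 0O 1M)
3. 2 officers → the east bank.  (the west bank: 0O 1M; the east bank: 2O 1M)
4. 1 mutineer ← the west bank.  (the west bank: 0O 2M; the east bank: 2O 0M)
5. 2 mutineers → the east bank.  (the west bank: 0O 0M; the east bank: 2O 2M)

5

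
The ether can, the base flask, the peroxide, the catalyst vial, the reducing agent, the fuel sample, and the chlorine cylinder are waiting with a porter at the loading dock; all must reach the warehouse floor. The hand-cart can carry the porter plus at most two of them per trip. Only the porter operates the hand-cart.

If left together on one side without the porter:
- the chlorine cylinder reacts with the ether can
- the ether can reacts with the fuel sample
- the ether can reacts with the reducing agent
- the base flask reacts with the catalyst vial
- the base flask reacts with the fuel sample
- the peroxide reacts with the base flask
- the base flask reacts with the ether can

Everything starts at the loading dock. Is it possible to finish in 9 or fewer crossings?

No

Counting alone: the porter can take at most 2 across per trip to the warehouse floor, so moving all 7 needs at least 4 loaded trips out, with a return between consecutive ones — at least 7 crossings.
The safety rule pushes this higher. Following every safe sequence of crossings, the most of the 7 that can be at the warehouse floor as the hand-cart arrives there on crossings 7, 9 is 5, 6 respectively — never all 7.
So the move cannot be finished within 9 crossings. (The shortest complete plan takes 11:)
1. Porter goes to the warehouse floor with the base flask and the ether can.  [the loading dock: the catalyst vial, the chlorine cylinder, the fuel sample, the peroxide, the reducing agent | the warehouse floor: the base flask, the ether can]
2. Porter goes back to the loading dock with the ether can.  [the loading dock: the catalyst vial, the chlorine cylinder, the ether can, the fuel sample, the peroxide, the reducing agent | the warehouse floor: the base flask]
3. Porter goes to the warehouse floor with the ether can and the peroxide.  [the loading dock: the catalyst vial, the chlorine cylinder, the fuel sample, the reducing agent | the warehouse floor: the base flask, the ether can, the peroxide]
4. Porter goes back to the loading dock with the base flask.  [the loading dock: the base flask, the catalyst vial, the chlorine cylinder, the fuel sample, the reducing agent | the warehouse floor: the ether can, the peroxide]
5. Porter goes to the warehouse floor with the base flask and the catalyst vial.  [the loading dock: the chlorine cylinder, the fuel sample, the reducing agent | the warehouse floor: the base flask, the catalyst vial, the ether can, the peroxide]
6. Porter goes back to the loading dock with the base flask.  [the loading dock: the base flask, the chlorine cylinder, the fuel sample, the reducing agent | the warehouse floor: the catalyst vial, the ether can, the peroxide]
7. Porter goes to the warehouse floor with the fuel sample and the reducing agent.  [the loading dock: the base flask, the chlorine cylinder | the warehouse floor: the catalyst vial, the ether can, the fuel sample, the peroxide, the reducing agent]
8. Porter goes back to the loading dock with the ether can.  [the loading dock: the base flask, the chlorine cylinder, the ether can | the warehouse floor: the catalyst vial, the fuel sample, the peroxide, the reducing agent]
9. Porter goes to the warehouse floor with the chlorine cylinder and the ether can.  [the loading dock: the base flask | the warehouse floor: the catalyst vial, the chlorine cylinder, the ether can, the fuel sample, the peroxide, the reducing agent]
10. Porter goes back to the loading dock with the ether can.  [the loading dock: the base flask, the ether can | the warehouse floor: the catalyst vial, the chlorine cylinder, the fuel sample, the peroxide, the reducing agent]
11. Porter goes to the warehouse floor with the base flask and the ether can.  [the loading dock: — | the warehouse floor: the base flask, the catalyst vial, the chlorine cylinder, the ether can, the fuel sample, the peroxide, the reducing agent]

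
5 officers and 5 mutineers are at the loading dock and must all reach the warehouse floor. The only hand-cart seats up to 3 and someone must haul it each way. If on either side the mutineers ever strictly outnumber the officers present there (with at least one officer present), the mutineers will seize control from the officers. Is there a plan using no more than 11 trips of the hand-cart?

Yes

Yes — this plan uses 11 crossings (≤ 11):
1. 2 mutineers → the warehouse floor.  (the loading dock: 5O 3M; the warehouse floor: 0O 2M)
2. 1 mutineer ← the loading dock.  (the loading dock: 5O 4M; the warehouse floor: 0O 1M)
3. 3 mutineers → the warehouse floor.  (the loading dock: 5O 1M; the warehouse floor: 0O 4M)
4. 1 mutineer ← the loading dock.  (the loading dock: 5O 2M; the warehouse floor: 0O 3M)
5. 3 officers → the warehouse floor.  (the loading dock: 2O 2M; the warehouse floor: 3O 3M)
6. 1 officer and 1 mutineer ← the loading dock.  (the loading dock: 3O 3M; the warehouse floor: 2O 2M)
7. 3 officers → the warehouse floor.  (the loading dock: 0O 3M; the warehouse floor: 5O 2M)
8. 1 mutineer ← the loading dock.  (the loading dock: 0O 4M; the warehouse floor: 5O 1M)
9. 2 mutineers → the warehouse floor.  (the loading dock: 0O 2M; the warehouse floor: 5O 3M)
10. 1 mutineer ← the loading dock.  (the loading dock: 0O 3M; the warehouse floor: 5O 2M)
11. 3 mutineers → the warehouse floor.  (the loading dock: 0O 0M; the warehouse floor: 5O 5M)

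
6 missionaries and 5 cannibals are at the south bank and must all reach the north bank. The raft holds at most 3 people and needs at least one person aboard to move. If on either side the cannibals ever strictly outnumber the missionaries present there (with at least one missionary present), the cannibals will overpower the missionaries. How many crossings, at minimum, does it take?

9

Counting alone: each trip to the north bank takes at most 3 across and each return brings at least 1 back, so after t trips out (and t−1 returns) at most 3t − (t−1) of the 11 are across; that first reaches 11 at t = 5, so at least 9 crossings are needed.
The plan below uses exactly 9 crossings, so it is optimal:
1. 3 cannibals → the north bank.  (the south bank: 6M 2C; the north bank: 0M 3C)
2. 1 cannibal ← the south bank.  (the south bank: 6M 3C; the north bank: 0M 2C)
3. 3 missionaries → the north bank.  (the south bank: 3M 3C; the north bank: 3M 2C)
4. 1 missionary ← the south bank.  (the south bank: 4M 3C; the north bank: 2M 2C)
5. 2 missionaries and 1 cannibal → the north bank.  (the south bank: 2M 2C; the north bank: 4M 3C)
6. 1 missionary ← the south bank.  (the south bank: 3M 2C; the north bank: 3M 3C)
7. 2 missionaries and 1 cannibal → the north bank.  (the south bank: 1M 1C; the north bank: 5M 4C)
8. 1 missionary ← the south bank.  (the south bank: 2M 1C; the north bank: 4M 4C)
9. 2 missionaries and 1 cannibal → the north bank.  (the south bank: 0M 0C; the north bank: 6M 5C)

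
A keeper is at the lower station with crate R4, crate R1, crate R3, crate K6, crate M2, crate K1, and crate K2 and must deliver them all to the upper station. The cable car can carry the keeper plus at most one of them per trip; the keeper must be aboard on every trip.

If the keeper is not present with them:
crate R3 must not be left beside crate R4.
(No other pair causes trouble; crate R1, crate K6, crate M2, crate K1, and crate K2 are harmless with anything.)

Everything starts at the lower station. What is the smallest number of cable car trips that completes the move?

13

Counting alone: the keeper can take at most 1 across per trip to the upper station, so moving all 7 needs at least 7 loaded trips out, with a return between consecutive ones — at least 13 crossings.
The plan below uses exactly 13 crossings, so it is optimal:
1. Keeper goes to the upper station with crate R4.
2. Keeper goes back to the lower station alone.
3. Keeper goes to the upper station with crate R1.
4. Keeper goes back to the lower station alone.
5. Keeper goes to the upper station with crate K6.
6. Keeper goes back to the lower station alone.
7. Keeper goes to the upper station with crate M2.
8. Keeper goes back to the lower station alone.
9. Keeper goes to the upper station with crate K1.
10. Keeper goes back to the lower station alone.
11. Keeper goes to the upper station with crate K2.
12. Keeper goes back to the lower station alone.
13. Keeper goes to the upper station with crate R3.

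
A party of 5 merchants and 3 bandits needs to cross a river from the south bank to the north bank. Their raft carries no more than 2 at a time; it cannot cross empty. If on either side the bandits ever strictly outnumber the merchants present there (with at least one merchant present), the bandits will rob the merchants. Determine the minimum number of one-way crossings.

13

Counting alone: each trip to the north bank takes at most 2 across and each return brings at least 1 back, so after t trips out (and t−1 returns) at most 2t − (t−1) of the 8 are across; that first reaches 8 at t = 7, so at least 13 crossings are needed.
The plan below uses exactly 13 crossings, so it is optimal:
1. 2 bandits → the north bank.  (the south bank: 5M 1B; the north bank: 0M 2B)
2. 1 bandit ← the south bank.  (the south bank: 5M 2B; the north bank: 0M 1B)
3. 2 bandits → the north bank.  (the south bank: 5M 0B; the north bank: 0M 3B)
4. 1 bandit ← the south bank.  (the south bank: 5M 1B; the north bank: 0M 2B)
5. 2 merchants → the north bank.  (the south bank: 3M 1B; the north bank: 2M 2B)
6. 1 bandit ← the south bank.  (the south bank: 3M 2B; the north bank: 2M 1B)
7. 1 merchant and 1 bandit → the north bank.  (the south bank: 2M 1B; the north bank: 3M 2B)
8. 1 bandit ← the south bank.  (the south bank: 2M 2B; the north bank: 3M 1B)
9. 2 bandits → the north bank.  (the south bank: 2M 0B; the north bank: 3M 3B)
10. 1 bandit ← the south bank.  (the south bank: 2M 1B; the north bank: 3M 2B)
11. 1 merchant and 1 bandit → the north bank.  (the south bank: 1M 0B; the north bank: 4M 3B)
12. 1 bandit ← the south bank.  (the south bank: 1M 1B; the north bank: 4M 2B)
13. 1 merchant and 1 bandit → the north bank.  (the south bank: 0M 0B; the north bank: 5M 3B)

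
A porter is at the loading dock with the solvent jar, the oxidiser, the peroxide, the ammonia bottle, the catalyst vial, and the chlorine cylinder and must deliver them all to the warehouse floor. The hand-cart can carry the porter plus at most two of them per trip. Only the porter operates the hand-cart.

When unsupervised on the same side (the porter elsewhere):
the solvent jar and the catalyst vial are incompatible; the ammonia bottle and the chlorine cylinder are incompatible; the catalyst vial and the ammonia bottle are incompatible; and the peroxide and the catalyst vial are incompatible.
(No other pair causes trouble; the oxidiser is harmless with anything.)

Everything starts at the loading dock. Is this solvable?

Yes

1. Porter goes to the warehouse floor with the ammonia bottle and the catalyst vial.  [the loading dock: the chlorine cylinder, the oxidiser, the peroxide, the solvent jar | the warehouse floor: the ammonia bottle, the catalyst vial]
2. Porter goes back to the loading dock with the ammonia bottle.  [the loading dock: the ammonia bottle, the chlorine cylinder, the oxidiser, the peroxide, the solvent jar | the warehouse floor: the catalyst vial]
3. Porter goes to the warehouse floor with the ammonia bottle and the solvent jar.  [the loading dock: the chlorine cylinder, the oxidiser, the peroxide | the warehouse floor: the ammonia bottle, the catalyst vial, the solvent jar]
4. Porter goes back to the loading dock with the catalyst vial.  [the loading dock: the catalyst vial, the chlorine cylinder, the oxidiser, the peroxide | the warehouse floor: the ammonia bottle, the solvent jar]
5. Porter goes to the warehouse floor with the oxidiser and the peroxide.  [the loading dock: the catalyst vial, the chlorine cylinder | the warehouse floor: the ammonia bottle, the oxidiser, the peroxide, the solvent jar]
6. Porter goes back to the loading dock alone.  [the loading dock: the catalyst vial, the chlorine cylinder | the warehouse floor: the ammonia bottle, the oxidiser, the peroxide, the solvent jar]
7. Porter goes to the warehouse floor with the catalyst vial and the chlorine cylinder.  [the loading dock: — | the warehouse floor: the ammonia bottle, the catalyst vial, the chlorine cylinder, the oxidiser, the peroxide, the solvent jar]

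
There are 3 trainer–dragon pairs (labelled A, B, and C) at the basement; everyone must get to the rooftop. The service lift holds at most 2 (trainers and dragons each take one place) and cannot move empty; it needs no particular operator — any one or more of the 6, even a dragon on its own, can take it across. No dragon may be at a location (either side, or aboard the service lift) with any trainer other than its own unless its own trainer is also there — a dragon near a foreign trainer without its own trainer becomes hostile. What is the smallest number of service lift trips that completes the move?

11

Counting alone: each trip to the rooftop takes at most 2 across and each return brings at least 1 back, so after t trips out (and t−1 returns) at most 2t − (t−1) of the 6 are across; that first reaches 6 at t = 5, so at least 9 crossings are needed.
The safety rule pushes this higher. Following every safe sequence of crossings, the most of the 6 that can be at the rooftop as the service lift arrives there on crossing 9 is 5 — never all 6.
So no plan with fewer than 11 crossings exists, and this one achieves 11:
1. dragon A and trainer A cross → the rooftop.
2. trainer A crosses ← the basement.
3. dragon B and dragon C cross → the rooftop.
4. dragon A crosses ← the basement.
5. trainer B and trainer C cross → the rooftop.
6. dragon B and trainer B cross ← the basement.
7. trainer A and trainer B cross → the rooftop.
8. dragon C crosses ← the basement.
9. dragon A and dragon B cross → the rooftop.
10. trainer C crosses ← the basement.
11. dragon C and trainer C cross → the rooftop.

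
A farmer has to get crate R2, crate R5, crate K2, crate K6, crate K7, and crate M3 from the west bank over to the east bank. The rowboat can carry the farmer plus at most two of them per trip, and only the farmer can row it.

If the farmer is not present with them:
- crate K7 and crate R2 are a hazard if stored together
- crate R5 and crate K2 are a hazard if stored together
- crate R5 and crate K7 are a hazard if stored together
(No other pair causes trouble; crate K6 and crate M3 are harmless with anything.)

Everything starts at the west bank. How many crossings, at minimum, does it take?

Counting alone: the farmer can take at most 2 across per trip to the east bank, so moving all 6 needs at least 3 loaded trips out, with a return between consecutive ones — at least 5 crossings.
The plan below uses exactly 5 crossings, so it is optimal:
1. Farmer goes to the east bank with crate R2 and crate R5.
2. Farmer goes back to the west bank alone.
3. Farmer goes to the east bank with crate K6 and crate M3.
4. Farmer goes back to the west bank alone.
5. Farmer goes to the east bank with crate K2 and crate K7.

5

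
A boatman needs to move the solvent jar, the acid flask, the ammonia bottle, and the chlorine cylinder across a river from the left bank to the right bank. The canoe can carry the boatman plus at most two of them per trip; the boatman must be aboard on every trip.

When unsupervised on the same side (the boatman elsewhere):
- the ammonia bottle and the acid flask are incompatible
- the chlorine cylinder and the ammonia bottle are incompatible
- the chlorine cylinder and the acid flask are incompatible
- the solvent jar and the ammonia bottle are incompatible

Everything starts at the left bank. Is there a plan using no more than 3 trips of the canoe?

No

Counting alone: the boatman can take at most 2 across per trip to the right bank, so moving all 4 needs at least 2 loaded trips out, with a return between consecutive ones — at least 3 crossings.
The safety rule pushes this higher. Following every safe sequence of crossings, the most of the 4 that can be at the right bank as the canoe arrives there on crossing 3 is 3 — never all 4.
So the move cannot be finished within 3 crossings. (The shortest complete plan takes 5:)
1. Boatman goes to the right bank with the acid flask and the ammonia bottle.  [the left bank: the chlorine cylinder, the solvent jar | the right bank: the acid flask, the ammonia bottle]
2. Boatman goes back to the left bank with the acid flask.  [the left bank: the acid flask, the chlorine cylinder, the solvent jar | the right bank: the ammonia bottle]
3. Boatman goes to the right bank with the acid flask and the solvent jar.  [the left bank: the chlorine cylinder | the right bank: the acid flask, the ammonia bottle, the solvent jar]
4. Boatman goes back to the left bank with the ammonia bottle.  [the left bank: the ammonia bottle, the chlorine cylinder | the right bank: the acid flask, the solvent jar]
5. Boatman goes to the right bank with the ammonia bottle and the chlorine cylinder.  [the left bank: — | the right bank: the acid flask, the ammonia bottle, the chlorine cylinder, the solvent jar]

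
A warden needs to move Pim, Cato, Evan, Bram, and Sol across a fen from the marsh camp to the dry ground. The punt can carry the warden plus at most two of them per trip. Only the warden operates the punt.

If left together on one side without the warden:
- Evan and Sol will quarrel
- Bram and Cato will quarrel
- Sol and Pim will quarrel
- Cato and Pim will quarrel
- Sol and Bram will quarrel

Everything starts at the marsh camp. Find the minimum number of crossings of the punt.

Counting alone: the warden can take at most 2 across per trip to the dry ground, so moving all 5 needs at least 3 loaded trips out, with a return between consecutive ones — at least 5 crossings.
The safety rule pushes this higher. Following every safe sequence of crossings, the most of the 5 that can be at the dry ground as the punt arrives there on crossing 5 is 4 — never all 5.
So no plan with fewer than 7 crossings exists, and this one achieves 7:
1. Warden goes to the dry ground with Cato and Sol.
2. Warden goes back to the marsh camp alone.
3. Warden goes to the dry ground with Pim.
4. Warden goes back to the marsh camp with Cato and Sol.
5. Warden goes to the dry ground with Bram and Evan.
6. Warden goes back to the marsh camp alone.
7. Warden goes to the dry ground with Cato and Sol.

7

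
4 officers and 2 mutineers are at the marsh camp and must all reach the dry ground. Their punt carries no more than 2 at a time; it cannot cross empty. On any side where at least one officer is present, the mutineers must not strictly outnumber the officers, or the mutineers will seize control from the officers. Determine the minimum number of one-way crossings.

9

Counting alone: each trip to the dry ground takes at most 2 across and each return brings at least 1 back, so after t trips out (and t−1 returns) at most 2t − (t−1) of the 6 are across; that first reaches 6 at t = 5, so at least 9 crossings are needed.
The plan below uses exactly 9 crossings, so it is optimal:
1. 2 mutineers → the dry ground.  (the marsh camp: 4O 0M; the dry ground: 0O 2M)
2. 1 mutineer ← the marsh camp.  (the marsh camp: 4O 1M; the dry ground: 0O 1M)
3. 2 officers → the dry ground.  (the marsh camp: 2O 1M; the dry ground: 2O 1M)
4. 1 mutineer ← the marsh camp.  (the marsh camp: 2O 2M; the dry ground: 2O 0M)
5. 2 mutineers → the dry ground.  (the marsh camp: 2O 0M; the dry ground: 2O 2M)
6. 1 mutineer ← the marsh camp.  (the marsh camp: 2O 1M; the dry ground: 2O 1M)
7. 1 officer and 1 mutineer → the dry ground.  (the marsh camp: 1O 0M; the dry ground: 3O 2M)
8. 1 mutineer ← the marsh camp.  (the marsh camp: 1O 1M; the dry ground: 3O 1M)
9. 1 officer and 1 mutineer → the dry ground.  (the marsh camp: 0O 0M; the dry ground: 4O 2M)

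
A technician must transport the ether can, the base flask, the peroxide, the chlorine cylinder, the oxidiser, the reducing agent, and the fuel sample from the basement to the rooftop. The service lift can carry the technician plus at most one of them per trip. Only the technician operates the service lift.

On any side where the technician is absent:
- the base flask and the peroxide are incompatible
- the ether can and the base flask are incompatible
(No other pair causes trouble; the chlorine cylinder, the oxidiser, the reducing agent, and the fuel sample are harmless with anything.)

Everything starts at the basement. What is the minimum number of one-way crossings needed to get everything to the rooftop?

15

Counting alone: the technician can take at most 1 across per trip to the rooftop, so moving all 7 needs at least 7 loaded trips out, with a return between consecutive ones — at least 13 crossings.
The safety rule pushes this higher. Following every safe sequence of crossings, the most of the 7 that can be at the rooftop as the service lift arrives there on crossing 13 is 6 — never all 7.
So no plan with fewer than 15 crossings exists, and this one achieves 15:
1. Technician goes to the rooftop with the base flask.  [the basement: the chlorine cylinder, the ether can, the fuel sample, the oxidiser, the peroxide, the reducing agent | the rooftop: the base flask]
2. Technician goes back to the basement alone.  [the basement: the chlorine cylinder, the ether can, the fuel sample, the oxidiser, the peroxide, the reducing agent | the rooftop: the base flask]
3. Technician goes to the rooftop with the ether can.  [the basement: the chlorine cylinder, the fuel sample, the oxidiser, the peroxide, the reducing agent | the rooftop: the base flask, the ether can]
4. Technician goes back to the basement with the base flask.  [the basement: the base flask, the chlorine cylinder, the fuel sample, the oxidiser, the peroxide, the reducing agent | the rooftop: the ether can]
5. Technician goes to the rooftop with the peroxide.  [the basement: the base flask, the chlorine cylinder, the fuel sample, the oxidiser, the reducing agent | the rooftop: the ether can, the peroxide]
6. Technician goes back to the basement alone.  [the basement: the base flask, the chlorine cylinder, the fuel sample, the oxidiser, the reducing agent | the rooftop: the ether can, the peroxide]
7. Technician goes to the rooftop with the chlorine cylinder.  [the basement: the base flask, the fuel sample, the oxidiser, the reducing agent | the rooftop: the chlorine cylinder, the ether can, the peroxide]
8. Technician goes back to the basement alone.  [the basement: the base flask, the fuel sample, the oxidiser, the reducing agent | the rooftop: the chlorine cylinder, the ether can, the peroxide]
9. Technician goes to the rooftop with the oxidiser.  [the basement: the base flask, the fuel sample, the reducing agent | the rooftop: the chlorine cylinder, the ether can, the oxidiser, the peroxide]
10. Technician goes back to the basement alone.  [the basement: the base flask, the fuel sample, the reducing agent | the rooftop: the chlorine cylinder, the ether can, the oxidiser, the peroxide]
11. Technician goes to the rooftop with the reducing agent.  [the basement: the base flask, the fuel sample | the rooftop: the chlorine cylinder, the ether can, the oxidiser, the peroxide, the reducing agent]
12. Technician goes back to the basement alone.  [the basement: the base flask, the fuel sample | the rooftop: the chlorine cylinder, the ether can, the oxidiser, the peroxide, the reducing agent]
13. Technician goes to the rooftop with the fuel sample.  [the basement: the base flask | the rooftop: the chlorine cylinder, the ether can, the fuel sample, the oxidiser, the peroxide, the reducing agent]
14. Technician goes back to the basement alone.  [the basement: the base flask | the rooftop: the chlorine cylinder, the ether can, the fuel sample, the oxidiser, the peroxide, the reducing agent]
15. Technician goes to the rooftop with the base flask.  [the basement: — | the rooftop: the base flask, the chlorine cylinder, the ether can, the fuel sample, the oxidiser, the peroxide, the reducing agent]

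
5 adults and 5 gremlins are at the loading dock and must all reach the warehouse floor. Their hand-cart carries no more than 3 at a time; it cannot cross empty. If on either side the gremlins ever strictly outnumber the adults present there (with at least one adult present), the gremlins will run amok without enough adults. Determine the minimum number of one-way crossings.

Counting alone: each trip to the warehouse floor takes at most 3 across and each return brings at least 1 back, so after t trips out (and t−1 returns) at most 3t − (t−1) of the 10 are across; that first reaches 10 at t = 5, so at least 9 crossings are needed.
The safety rule pushes this higher. Following every safe sequence of crossings, the most of the 10 that can be at the warehouse floor as the hand-cart arrives there on crossing 9 is 9 — never all 10.
So no plan with fewer than 11 crossings exists, and this one achieves 11:
1. 2 gremlins → the warehouse floor.  (the loading dock: 5A 3G; the warehouse floor: 0A 2G)
2. 1 gremlin ← the loading dock.  (the loading dock: 5A 4G; the warehouse floor: 0A 1G)
3. 3 gremlins → the warehouse floor.  (the loading dock: 5A 1G; the warehouse floor: 0A 4G)
4. 1 gremlin ← the loading dock.  (the loading dock: 5A 2G; the warehouse floor: 0A 3G)
5. 3 adults → the warehouse floor.  (the loading dock: 2A 2G; the warehouse floor: 3A 3G)
6. 1 adult and 1 gremlin ← the loading dock.  (the loading dock: 3A 3G; the warehouse floor: 2A 2G)
7. 3 adults → the warehouse floor.  (the loading dock: 0A 3G; the warehouse floor: 5A 2G)
8. 1 gremlin ← the loading dock.  (the loading dock: 0A 4G; the warehouse floor: 5A 1G)
9. 2 gremlins → the warehouse floor.  (the loading dock: 0A 2G; the warehouse floor: 5A 3G)
10. 1 gremlin ← the loading dock.  (the loading dock: 0A 3G; the warehouse floor: 5A 2G)
11. 3 gremlins → the warehouse floor.  (the loading dock: 0A 0G; the warehouse floor: 5A 5G)

11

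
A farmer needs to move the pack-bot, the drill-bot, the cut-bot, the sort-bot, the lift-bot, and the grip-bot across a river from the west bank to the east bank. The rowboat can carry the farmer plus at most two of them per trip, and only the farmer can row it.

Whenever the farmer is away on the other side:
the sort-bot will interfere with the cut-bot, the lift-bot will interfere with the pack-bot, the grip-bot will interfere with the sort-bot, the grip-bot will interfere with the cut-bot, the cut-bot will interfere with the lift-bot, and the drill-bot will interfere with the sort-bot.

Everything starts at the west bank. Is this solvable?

No

Whatever the first load, the items left behind include a forbidden pair without the farmer. No opening move is safe, so no plan exists.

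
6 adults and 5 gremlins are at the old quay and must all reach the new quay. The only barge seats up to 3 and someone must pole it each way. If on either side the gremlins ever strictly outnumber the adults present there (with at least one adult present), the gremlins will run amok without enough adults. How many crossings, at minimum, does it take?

9

Counting alone: each trip to the new quay takes at most 3 across and each return brings at least 1 back, so after t trips out (and t−1 returns) at most 3t − (t−1) of the 11 are across; that first reaches 11 at t = 5, so at least 9 crossings are needed.
The plan below uses exactly 9 crossings, so it is optimal:
1. 3 gremlins → the new quay.  (the old quay: 6A 2G; the new quay: 0A 3G)
2. 1 gremlin ← the old quay.  (the old quay: 6A 3G; the new quay: 0A 2G)
3. 3 adults → the new quay.  (the old quay: 3A 3G; the new quay: 3A 2G)
4. 1 adult ← the old quay.  (the old quay: 4A 3G; the new quay: 2A 2G)
5. 2 adults and 1 gremlin → the new quay.  (the old quay: 2A 2G; the new quay: 4A 3G)
6. 1 adult ← the old quay.  (the old quay: 3A 2G; the new quay: 3A 3G)
7. 2 adults and 1 gremlin → the new quay.  (the old quay: 1A 1G; the new quay: 5A 4G)
8. 1 adult ← the old quay.  (the old quay: 2A 1G; the new quay: 4A 4G)
9. 2 adults and 1 gremlin → the new quay.  (the old quay: 0A 0G; the new quay: 6A 5G)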